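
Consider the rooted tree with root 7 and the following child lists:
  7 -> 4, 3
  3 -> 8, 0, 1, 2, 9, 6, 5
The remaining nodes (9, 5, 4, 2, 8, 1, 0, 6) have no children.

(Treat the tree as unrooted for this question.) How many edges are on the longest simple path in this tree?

3

BFS from 4 reaches 0 last, at distance 3; BFS from 0 confirms no node is farther.
Path: 4 - 7 - 3 - 0.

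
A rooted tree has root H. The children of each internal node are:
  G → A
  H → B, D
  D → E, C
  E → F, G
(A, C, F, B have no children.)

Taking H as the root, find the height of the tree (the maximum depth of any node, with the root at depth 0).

4

A deepest node is A, reached by H-D-E-G-A.
That path has 4 edges, so the height is 4.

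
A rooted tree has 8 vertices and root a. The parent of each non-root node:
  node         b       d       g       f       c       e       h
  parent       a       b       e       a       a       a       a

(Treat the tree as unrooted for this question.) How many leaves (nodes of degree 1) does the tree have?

Exactly 5 nodes have a single neighbour: c, d, f, g, h.

5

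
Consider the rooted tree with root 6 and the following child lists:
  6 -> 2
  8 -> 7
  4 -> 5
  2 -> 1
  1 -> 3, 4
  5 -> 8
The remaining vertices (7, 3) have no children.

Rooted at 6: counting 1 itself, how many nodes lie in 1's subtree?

6

1's subtree: {1, 4, 3, 5, 8, 7}, size 6.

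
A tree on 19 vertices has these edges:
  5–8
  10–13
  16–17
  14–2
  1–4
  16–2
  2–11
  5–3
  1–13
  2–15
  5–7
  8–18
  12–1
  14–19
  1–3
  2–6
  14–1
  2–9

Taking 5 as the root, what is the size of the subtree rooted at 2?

7

2's subtree: {2, 11, 6, 9, 16, 15, 17}, size 7.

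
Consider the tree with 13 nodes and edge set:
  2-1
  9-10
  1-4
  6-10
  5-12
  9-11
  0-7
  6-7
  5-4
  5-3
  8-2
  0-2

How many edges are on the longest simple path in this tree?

10

Starting from 11, a farthest node is 3 at distance 10.
One longest path: 11–9–10–6–7–0–2–1–4–5–3.
So the diameter is 10.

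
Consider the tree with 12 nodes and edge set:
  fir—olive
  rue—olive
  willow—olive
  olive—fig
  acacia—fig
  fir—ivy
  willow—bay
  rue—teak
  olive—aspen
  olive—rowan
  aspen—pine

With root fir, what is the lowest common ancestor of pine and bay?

olive

pine's ancestor chain is pine, aspen, olive, fir and bay's is bay, willow, olive, fir; they first meet at olive.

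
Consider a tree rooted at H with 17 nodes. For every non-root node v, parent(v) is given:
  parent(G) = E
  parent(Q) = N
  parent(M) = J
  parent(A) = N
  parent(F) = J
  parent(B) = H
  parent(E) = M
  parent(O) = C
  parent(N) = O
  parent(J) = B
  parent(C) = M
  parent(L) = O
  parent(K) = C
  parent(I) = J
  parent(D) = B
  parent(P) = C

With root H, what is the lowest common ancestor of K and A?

C

Ancestors of K (toward the root): K, C, M, J, B, H.
Ancestors of A: A, N, O, C, M, J, B, H.
The deepest node appearing in both lists is C.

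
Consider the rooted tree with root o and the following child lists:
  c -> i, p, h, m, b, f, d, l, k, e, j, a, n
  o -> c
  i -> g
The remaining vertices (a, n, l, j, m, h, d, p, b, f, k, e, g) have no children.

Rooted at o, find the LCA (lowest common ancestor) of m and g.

m's ancestor chain is m, c, o and g's is g, i, c, o; they first meet at c.

c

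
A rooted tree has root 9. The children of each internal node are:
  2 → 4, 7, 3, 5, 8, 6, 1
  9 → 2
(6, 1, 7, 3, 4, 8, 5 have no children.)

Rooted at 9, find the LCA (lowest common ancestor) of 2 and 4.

2

2's ancestor chain is 2, 9 and 4's is 4, 2, 9; they first meet at 2.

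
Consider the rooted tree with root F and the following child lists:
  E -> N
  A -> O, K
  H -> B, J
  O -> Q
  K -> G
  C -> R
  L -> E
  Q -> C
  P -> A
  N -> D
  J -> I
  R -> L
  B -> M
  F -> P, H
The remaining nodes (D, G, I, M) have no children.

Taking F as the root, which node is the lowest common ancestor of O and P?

Path O→root: O A P F; path P→root: P F.
First common node: P.

P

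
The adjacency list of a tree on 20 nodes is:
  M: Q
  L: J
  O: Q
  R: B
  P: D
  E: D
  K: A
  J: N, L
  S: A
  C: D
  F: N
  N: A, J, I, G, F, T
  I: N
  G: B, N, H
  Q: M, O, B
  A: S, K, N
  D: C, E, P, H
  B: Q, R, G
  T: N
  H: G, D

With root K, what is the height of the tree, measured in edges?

6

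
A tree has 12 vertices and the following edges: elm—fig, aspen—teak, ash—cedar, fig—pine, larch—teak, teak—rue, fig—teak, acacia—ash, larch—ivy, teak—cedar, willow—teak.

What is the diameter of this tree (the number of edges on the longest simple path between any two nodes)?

5

BFS from acacia reaches pine last, at distance 5; BFS from pine confirms no node is farther.
Path: acacia - ash - cedar - teak - fig - pine.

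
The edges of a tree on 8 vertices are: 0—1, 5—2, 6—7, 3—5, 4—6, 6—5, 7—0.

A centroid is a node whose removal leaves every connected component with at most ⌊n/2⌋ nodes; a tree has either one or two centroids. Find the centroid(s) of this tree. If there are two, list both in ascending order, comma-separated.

Removing 6 splits the tree into components of sizes 3, 3, 1; the largest is 3 ≤ ⌊8/2⌋ = 4.
Every other node leaves some component of size > 4, so the centroid is unique.

6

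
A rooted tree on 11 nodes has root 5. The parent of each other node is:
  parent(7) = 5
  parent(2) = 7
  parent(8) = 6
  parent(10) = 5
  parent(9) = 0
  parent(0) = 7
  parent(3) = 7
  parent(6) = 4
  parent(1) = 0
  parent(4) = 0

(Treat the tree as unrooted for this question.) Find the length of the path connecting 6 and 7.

3

Walking from 6: 6–4–0–7. Length 3.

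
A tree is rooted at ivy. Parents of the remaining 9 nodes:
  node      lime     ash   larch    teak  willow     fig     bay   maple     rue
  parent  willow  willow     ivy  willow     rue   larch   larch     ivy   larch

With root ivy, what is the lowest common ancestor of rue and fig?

Path rue→root: rue larch ivy; path fig→root: fig larch ivy.
First common node: larch.

larch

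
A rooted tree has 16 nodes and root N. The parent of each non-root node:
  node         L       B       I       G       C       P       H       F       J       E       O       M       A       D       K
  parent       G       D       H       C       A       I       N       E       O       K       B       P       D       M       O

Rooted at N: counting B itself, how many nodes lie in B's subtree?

6

B's subtree: {B, O, J, K, E, F}, size 6.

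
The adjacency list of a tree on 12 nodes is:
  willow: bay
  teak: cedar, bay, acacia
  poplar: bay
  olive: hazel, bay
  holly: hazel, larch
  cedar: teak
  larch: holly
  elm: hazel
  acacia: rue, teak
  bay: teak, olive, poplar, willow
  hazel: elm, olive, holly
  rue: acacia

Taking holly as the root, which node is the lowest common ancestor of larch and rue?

holly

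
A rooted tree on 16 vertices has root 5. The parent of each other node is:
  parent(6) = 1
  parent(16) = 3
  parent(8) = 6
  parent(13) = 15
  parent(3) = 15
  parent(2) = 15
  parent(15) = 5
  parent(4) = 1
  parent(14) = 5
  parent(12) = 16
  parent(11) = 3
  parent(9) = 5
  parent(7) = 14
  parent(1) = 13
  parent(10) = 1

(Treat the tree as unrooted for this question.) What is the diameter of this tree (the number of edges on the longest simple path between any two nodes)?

7

Starting from 8, a farthest node is 7 at distance 7.
One longest path: 8-6-1-13-15-5-14-7.
So the diameter is 7.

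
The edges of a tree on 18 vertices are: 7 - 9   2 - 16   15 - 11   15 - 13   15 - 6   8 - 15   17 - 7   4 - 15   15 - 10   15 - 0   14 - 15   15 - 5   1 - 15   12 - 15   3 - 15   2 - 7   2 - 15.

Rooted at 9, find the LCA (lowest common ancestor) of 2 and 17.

7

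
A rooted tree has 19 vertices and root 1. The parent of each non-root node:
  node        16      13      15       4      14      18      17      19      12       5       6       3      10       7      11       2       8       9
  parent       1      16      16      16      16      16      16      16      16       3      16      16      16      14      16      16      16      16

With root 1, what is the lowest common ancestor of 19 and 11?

16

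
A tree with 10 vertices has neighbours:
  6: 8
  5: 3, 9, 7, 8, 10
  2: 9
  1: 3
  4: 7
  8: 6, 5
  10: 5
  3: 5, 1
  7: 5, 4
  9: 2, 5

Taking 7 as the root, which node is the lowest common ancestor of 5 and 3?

5

Ancestors of 5 (toward the root): 5, 7.
Ancestors of 3: 3, 5, 7.
The deepest node appearing in both lists is 5.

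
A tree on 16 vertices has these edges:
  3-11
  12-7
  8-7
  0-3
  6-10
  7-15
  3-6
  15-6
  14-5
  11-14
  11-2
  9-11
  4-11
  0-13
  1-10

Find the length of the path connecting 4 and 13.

Walking from 4: 4 - 11 - 3 - 0 - 13. Length 4.

4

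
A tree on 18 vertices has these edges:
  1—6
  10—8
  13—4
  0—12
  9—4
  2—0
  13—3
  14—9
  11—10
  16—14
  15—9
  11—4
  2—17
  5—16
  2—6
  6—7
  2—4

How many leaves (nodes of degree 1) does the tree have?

Exactly 8 nodes have a single neighbour: 1, 3, 5, 7, 8, 12, 15, 17.

8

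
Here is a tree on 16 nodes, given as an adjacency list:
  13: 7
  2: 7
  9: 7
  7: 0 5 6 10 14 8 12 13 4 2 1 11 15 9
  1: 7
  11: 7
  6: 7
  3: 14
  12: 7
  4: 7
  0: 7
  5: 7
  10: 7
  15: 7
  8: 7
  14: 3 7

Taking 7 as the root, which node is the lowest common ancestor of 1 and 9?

7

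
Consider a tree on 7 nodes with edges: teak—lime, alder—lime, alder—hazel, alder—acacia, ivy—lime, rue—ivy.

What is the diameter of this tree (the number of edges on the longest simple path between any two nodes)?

BFS from rue reaches acacia last, at distance 4; BFS from acacia confirms no node is farther.
Path: rue – ivy – lime – alder – acacia.

4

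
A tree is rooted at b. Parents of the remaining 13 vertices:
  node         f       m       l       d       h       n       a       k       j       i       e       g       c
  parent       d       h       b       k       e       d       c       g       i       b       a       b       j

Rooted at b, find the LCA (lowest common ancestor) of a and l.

b

Ancestors of a (toward the root): a, c, j, i, b.
Ancestors of l: l, b.
The deepest node appearing in both lists is b.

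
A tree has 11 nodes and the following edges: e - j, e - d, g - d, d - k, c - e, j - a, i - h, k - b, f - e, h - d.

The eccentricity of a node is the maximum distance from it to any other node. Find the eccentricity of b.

The node farthest from b is a, via b – k – d – e – j – a — 5 edges.

5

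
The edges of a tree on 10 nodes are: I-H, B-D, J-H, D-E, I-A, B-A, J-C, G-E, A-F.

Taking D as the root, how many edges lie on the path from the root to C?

Climbing from C to the root: C → J → H → I → A → B → D. That's 6 steps.

6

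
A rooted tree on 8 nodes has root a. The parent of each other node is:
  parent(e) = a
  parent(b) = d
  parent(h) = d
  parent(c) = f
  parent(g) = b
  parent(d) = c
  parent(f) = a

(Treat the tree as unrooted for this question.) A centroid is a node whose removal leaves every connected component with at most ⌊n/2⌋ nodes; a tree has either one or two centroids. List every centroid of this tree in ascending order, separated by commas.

Delete d: the remaining components have sizes 4, 2, 1. Max 4 ≤ 4, so d is a centroid.
c is adjacent to d and is also a centroid (the largest component after removing it is likewise 4).

c, d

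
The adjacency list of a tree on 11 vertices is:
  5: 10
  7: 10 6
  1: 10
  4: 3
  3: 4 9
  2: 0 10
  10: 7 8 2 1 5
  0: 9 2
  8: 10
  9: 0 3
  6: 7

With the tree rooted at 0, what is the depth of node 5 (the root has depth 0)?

3

0 → 2 → 10 → 5 — 3 edges.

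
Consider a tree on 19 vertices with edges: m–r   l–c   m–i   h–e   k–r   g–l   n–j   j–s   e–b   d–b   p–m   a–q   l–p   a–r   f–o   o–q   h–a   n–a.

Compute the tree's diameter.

9

Starting from d, a farthest node is c at distance 9.
One longest path: d–b–e–h–a–r–m–p–l–c.
So the diameter is 9.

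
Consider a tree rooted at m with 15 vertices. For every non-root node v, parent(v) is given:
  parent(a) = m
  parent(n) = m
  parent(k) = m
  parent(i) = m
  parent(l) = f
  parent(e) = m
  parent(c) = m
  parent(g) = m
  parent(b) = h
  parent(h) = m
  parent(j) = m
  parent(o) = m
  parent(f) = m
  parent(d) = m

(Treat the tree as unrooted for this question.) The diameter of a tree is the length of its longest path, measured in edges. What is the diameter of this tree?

BFS from b reaches l last, at distance 4; BFS from l confirms no node is farther.
Path: b–h–m–f–l.

4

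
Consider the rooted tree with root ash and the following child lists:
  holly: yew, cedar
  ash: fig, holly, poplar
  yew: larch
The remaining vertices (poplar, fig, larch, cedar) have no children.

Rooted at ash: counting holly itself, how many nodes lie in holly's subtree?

The subtree rooted at holly contains: holly, yew, cedar, larch — 4 nodes.

4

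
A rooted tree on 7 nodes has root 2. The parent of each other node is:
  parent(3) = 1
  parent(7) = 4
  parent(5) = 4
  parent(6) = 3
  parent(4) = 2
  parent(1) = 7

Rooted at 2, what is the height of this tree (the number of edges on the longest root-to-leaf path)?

5

6 sits deepest: 2-4-7-1-3-6 — 5 edges from the root.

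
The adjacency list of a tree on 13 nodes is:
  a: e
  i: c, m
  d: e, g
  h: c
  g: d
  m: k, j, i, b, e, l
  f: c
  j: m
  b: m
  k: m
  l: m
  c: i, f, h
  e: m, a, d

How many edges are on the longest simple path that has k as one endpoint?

The node farthest from k is g (f, h also at distance 4), via k – m – e – d – g — 4 edges.

4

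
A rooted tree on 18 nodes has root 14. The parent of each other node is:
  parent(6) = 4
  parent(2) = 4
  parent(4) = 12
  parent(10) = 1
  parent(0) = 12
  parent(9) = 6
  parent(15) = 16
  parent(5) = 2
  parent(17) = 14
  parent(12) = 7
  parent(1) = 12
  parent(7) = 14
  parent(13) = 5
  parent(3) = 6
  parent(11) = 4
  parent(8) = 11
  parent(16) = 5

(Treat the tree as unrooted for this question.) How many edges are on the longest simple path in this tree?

Starting from 15, a farthest node is 17 at distance 8.
One longest path: 15 - 16 - 5 - 2 - 4 - 12 - 7 - 14 - 17.
So the diameter is 8.

8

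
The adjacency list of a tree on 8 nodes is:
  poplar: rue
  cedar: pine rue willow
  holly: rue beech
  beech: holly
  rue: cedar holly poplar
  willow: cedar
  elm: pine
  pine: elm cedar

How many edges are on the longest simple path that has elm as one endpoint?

5

Distances from elm peak at 5, attained at beech.
elm – pine – cedar – rue – holly – beech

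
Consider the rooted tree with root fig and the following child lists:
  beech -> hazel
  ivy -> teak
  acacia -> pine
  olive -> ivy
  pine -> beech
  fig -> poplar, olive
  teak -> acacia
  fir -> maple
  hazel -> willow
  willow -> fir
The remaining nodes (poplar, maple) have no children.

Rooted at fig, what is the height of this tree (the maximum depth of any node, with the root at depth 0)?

maple sits deepest: fig – olive – ivy – teak – acacia – pine – beech – hazel – willow – fir – maple — 10 edges from the root.

10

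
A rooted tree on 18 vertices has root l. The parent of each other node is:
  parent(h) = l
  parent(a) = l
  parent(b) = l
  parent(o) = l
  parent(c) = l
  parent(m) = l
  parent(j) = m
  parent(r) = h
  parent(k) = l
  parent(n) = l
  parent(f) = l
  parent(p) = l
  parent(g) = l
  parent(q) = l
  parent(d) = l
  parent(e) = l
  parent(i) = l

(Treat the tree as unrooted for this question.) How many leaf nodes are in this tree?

Exactly 15 nodes have a single neighbour: a, b, c, d, e, f, g, i, j, k, n, o, p, q, r.

15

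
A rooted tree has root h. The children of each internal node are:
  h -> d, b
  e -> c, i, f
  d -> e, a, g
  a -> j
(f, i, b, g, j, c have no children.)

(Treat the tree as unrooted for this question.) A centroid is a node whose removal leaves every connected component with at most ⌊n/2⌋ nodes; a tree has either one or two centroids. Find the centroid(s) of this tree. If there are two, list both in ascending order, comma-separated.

d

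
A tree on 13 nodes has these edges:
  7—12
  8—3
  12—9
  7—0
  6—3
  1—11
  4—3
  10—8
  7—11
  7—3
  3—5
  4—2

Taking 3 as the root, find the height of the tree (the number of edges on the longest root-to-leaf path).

The longest root-to-leaf path is 3-7-12-9 (3 edges).

3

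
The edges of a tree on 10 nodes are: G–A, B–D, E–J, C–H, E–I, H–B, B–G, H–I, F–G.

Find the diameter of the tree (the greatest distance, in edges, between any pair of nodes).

A longest path is J - E - I - H - B - G - A, with 6 edges.

6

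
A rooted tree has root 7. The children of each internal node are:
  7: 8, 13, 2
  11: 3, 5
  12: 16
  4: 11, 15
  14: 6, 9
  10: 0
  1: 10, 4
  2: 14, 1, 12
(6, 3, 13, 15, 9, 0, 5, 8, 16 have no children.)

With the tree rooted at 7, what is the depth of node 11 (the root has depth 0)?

Climbing from 11 to the root: 11–4–1–2–7. That's 4 steps.

4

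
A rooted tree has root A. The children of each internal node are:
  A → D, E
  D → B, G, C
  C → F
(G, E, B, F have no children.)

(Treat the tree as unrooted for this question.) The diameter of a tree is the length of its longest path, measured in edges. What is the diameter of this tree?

4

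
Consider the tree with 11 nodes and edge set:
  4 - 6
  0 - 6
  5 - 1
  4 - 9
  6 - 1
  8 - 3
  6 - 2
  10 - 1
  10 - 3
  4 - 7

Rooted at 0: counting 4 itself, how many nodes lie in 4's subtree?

3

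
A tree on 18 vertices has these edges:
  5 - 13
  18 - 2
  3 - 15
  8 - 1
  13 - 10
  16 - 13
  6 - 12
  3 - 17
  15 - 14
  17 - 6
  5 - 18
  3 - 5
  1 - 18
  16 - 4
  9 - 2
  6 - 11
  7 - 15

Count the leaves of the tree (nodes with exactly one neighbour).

8

Exactly 8 nodes have a single neighbour: 4, 7, 8, 9, 10, 11, 12, 14.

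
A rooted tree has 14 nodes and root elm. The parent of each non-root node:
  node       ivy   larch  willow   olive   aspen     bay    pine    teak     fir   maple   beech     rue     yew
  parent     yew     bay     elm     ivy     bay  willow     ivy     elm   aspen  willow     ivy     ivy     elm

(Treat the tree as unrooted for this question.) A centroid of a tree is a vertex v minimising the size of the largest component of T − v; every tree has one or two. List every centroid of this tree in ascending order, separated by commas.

If elm is removed the pieces have sizes 6, 6, 1, all ≤ ⌊14/2⌋ = 7.
Every other node leaves some component of size > 7, so the centroid is unique.

elm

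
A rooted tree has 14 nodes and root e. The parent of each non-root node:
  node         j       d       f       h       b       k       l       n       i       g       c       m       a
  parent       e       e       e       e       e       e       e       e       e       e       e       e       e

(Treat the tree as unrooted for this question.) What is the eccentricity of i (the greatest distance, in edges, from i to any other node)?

2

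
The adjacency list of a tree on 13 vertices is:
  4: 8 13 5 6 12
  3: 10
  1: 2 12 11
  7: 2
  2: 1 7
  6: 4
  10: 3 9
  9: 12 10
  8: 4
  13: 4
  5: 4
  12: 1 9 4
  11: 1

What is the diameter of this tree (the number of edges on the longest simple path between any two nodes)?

Starting from 3, a farthest node is 7 at distance 6.
One longest path: 3-10-9-12-1-2-7.
So the diameter is 6.

6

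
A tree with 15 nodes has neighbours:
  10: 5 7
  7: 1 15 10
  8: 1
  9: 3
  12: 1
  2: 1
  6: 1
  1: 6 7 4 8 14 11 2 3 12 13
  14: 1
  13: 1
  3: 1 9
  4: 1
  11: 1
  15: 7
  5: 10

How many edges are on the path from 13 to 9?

3

13 – 1 – 3 – 9: 3 edges.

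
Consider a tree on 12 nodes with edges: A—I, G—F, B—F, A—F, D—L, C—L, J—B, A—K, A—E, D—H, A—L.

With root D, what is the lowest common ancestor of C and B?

C's ancestor chain is C, L, D and B's is B, F, A, L, D; they first meet at L.

L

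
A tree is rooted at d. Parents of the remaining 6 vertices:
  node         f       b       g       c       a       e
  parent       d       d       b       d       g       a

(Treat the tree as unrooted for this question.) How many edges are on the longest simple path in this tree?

5

A longest path is f–d–b–g–a–e, with 5 edges.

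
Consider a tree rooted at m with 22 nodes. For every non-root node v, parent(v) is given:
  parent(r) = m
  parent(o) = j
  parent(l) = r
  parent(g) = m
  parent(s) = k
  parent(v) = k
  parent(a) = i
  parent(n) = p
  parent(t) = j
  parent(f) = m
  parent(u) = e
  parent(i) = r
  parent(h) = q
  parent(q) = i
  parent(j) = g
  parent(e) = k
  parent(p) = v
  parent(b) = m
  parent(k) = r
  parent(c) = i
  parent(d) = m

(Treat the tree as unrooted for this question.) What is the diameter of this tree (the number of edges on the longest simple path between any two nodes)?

8

A longest path is n – p – v – k – r – m – g – j – t, with 8 edges.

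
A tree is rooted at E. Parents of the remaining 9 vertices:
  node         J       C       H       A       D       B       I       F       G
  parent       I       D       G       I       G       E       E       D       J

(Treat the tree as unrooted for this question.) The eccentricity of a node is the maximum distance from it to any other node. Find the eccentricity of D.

A farthest node from D is B.
The path D-G-J-I-E-B has 5 edges.

5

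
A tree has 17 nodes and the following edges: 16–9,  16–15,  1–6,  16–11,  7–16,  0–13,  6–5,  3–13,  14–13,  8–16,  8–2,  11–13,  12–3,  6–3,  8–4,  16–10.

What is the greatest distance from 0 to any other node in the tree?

5

A farthest node from 0 is 4 (2 also at distance 5).
The path 0 – 13 – 11 – 16 – 8 – 4 has 5 edges.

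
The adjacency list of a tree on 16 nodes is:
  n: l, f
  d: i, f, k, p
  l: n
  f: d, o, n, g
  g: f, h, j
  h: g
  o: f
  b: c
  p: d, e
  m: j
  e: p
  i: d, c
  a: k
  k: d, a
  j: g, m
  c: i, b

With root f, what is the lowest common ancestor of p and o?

f

Ancestors of p (toward the root): p, d, f.
Ancestors of o: o, f.
The deepest node appearing in both lists is f.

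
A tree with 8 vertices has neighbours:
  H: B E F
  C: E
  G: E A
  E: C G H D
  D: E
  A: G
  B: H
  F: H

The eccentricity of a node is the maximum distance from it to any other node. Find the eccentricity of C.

3

A farthest node from C is B (F, A also at distance 3).
The path C – E – H – B has 3 edges.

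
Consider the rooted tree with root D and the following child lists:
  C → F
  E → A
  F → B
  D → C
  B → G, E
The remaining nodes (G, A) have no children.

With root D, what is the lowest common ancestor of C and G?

Ancestors of C (toward the root): C, D.
Ancestors of G: G, B, F, C, D.
The deepest node appearing in both lists is C.

C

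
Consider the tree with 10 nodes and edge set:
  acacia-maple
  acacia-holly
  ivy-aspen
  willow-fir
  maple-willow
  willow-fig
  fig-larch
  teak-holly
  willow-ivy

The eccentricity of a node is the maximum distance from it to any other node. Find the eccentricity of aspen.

6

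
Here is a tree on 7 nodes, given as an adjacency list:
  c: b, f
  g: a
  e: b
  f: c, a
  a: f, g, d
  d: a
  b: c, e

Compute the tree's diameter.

Starting from e, a farthest node is d at distance 5.
One longest path: e – b – c – f – a – d.
So the diameter is 5.

5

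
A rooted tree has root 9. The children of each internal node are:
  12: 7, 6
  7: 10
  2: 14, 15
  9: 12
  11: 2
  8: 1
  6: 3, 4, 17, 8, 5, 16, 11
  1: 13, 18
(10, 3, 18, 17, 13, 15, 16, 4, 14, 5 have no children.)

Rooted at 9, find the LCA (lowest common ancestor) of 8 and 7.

Path 8→root: 8 6 12 9; path 7→root: 7 12 9.
First common node: 12.

12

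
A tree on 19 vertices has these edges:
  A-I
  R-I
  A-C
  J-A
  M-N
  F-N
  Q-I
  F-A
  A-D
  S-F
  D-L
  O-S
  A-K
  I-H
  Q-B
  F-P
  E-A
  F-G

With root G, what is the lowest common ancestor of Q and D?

Q's ancestor chain is Q, I, A, F, G and D's is D, A, F, G; they first meet at A.

A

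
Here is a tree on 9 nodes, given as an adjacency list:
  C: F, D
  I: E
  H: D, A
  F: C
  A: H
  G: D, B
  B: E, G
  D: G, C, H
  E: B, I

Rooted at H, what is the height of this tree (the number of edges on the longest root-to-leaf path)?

I sits deepest: H → D → G → B → E → I — 5 edges from the root.

5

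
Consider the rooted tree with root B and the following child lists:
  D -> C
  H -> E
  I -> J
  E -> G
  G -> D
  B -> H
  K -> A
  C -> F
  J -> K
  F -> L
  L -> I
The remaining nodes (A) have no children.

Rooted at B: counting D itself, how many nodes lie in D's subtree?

D's subtree: {D, C, F, L, I, J, K, A}, size 8.

8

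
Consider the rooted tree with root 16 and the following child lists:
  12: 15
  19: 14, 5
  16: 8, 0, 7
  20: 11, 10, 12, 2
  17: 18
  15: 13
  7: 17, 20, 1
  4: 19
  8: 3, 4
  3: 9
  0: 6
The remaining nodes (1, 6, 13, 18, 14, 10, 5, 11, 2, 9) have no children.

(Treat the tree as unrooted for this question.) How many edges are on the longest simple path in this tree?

9

A longest path is 13 – 15 – 12 – 20 – 7 – 16 – 8 – 4 – 19 – 5, with 9 edges.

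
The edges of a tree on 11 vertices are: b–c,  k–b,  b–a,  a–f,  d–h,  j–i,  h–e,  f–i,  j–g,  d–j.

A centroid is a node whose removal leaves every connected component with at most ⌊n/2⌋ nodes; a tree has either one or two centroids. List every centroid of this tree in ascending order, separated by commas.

Removing i splits the tree into components of sizes 5, 5; the largest is 5 ≤ ⌊11/2⌋ = 5.
No neighbour of i does as well, so i is the unique centroid.

i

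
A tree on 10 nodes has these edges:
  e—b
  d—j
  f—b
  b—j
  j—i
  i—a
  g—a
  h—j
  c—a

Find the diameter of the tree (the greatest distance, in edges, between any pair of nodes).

Starting from e, a farthest node is g at distance 5.
One longest path: e-b-j-i-a-g.
So the diameter is 5.

5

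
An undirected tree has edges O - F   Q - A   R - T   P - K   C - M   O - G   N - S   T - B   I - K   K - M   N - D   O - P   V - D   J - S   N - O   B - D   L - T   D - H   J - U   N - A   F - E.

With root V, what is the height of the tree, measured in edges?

C sits deepest: V – D – N – O – P – K – M – C — 7 edges from the root.

7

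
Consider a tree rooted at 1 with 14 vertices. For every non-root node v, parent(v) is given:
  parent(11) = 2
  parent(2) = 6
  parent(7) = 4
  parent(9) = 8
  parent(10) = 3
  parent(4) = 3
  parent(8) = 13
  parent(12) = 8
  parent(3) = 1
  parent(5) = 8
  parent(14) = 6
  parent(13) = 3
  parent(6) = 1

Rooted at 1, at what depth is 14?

Path from 1 to 14: 1–6–14, which has 2 edges.

2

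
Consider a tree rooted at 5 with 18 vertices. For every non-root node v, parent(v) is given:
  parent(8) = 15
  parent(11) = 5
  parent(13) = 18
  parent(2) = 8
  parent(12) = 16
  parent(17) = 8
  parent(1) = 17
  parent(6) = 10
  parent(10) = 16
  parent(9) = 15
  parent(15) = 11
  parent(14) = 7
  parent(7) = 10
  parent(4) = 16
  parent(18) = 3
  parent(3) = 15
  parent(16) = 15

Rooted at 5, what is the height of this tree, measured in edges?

A deepest node is 14, reached by 5-11-15-16-10-7-14.
That path has 6 edges, so the height is 6.

6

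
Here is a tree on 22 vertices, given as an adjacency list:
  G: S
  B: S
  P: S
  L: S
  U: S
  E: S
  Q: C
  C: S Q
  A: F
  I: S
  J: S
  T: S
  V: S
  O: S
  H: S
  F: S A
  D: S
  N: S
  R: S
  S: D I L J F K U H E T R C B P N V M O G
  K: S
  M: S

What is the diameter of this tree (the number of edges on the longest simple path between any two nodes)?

4

Starting from A, a farthest node is Q at distance 4.
One longest path: A – F – S – C – Q.
So the diameter is 4.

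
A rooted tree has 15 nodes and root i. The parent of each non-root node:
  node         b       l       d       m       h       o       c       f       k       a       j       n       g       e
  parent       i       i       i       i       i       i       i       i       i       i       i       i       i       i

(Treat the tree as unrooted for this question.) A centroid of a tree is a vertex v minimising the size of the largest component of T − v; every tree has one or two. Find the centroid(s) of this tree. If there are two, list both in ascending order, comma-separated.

i

Delete i: the remaining components have sizes 1, 1, 1, 1, 1, 1, 1, 1, 1, 1, 1, 1, 1, 1. Max 1 ≤ 7, so i is a centroid.
Every other node leaves some component of size > 7, so the centroid is unique.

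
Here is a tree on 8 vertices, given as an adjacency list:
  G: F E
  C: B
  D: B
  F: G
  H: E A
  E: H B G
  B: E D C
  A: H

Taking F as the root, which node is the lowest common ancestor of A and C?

E

Path A→root: A H E G F; path C→root: C B E G F.
First common node: E.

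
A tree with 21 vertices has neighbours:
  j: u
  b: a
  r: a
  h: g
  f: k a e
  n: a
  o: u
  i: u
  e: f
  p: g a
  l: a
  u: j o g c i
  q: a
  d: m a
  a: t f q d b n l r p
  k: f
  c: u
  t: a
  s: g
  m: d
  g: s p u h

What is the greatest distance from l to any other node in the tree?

5

The node farthest from l is c (o, i, j also at distance 5), via l-a-p-g-u-c — 5 edges.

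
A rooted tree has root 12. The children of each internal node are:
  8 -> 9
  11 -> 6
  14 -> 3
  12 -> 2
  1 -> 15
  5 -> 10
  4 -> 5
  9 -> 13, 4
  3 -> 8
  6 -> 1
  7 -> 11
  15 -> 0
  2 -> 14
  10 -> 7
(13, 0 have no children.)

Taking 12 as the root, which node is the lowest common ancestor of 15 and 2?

2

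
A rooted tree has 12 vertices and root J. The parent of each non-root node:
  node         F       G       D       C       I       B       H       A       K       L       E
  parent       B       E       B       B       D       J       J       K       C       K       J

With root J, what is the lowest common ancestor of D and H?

J

D's ancestor chain is D, B, J and H's is H, J; they first meet at J.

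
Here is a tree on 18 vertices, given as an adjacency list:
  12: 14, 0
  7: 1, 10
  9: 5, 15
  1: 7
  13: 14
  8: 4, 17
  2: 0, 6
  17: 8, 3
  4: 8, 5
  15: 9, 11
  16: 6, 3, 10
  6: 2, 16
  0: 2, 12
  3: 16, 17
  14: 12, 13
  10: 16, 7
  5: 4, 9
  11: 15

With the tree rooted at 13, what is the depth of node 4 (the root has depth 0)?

Climbing from 4 to the root: 4 → 8 → 17 → 3 → 16 → 6 → 2 → 0 → 12 → 14 → 13. That's 10 steps.

10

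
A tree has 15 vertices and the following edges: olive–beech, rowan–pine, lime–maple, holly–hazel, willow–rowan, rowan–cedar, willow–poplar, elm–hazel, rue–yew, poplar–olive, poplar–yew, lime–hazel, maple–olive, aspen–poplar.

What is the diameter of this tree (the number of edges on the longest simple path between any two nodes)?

8

Starting from holly, a farthest node is pine at distance 8.
One longest path: holly–hazel–lime–maple–olive–poplar–willow–rowan–pine.
So the diameter is 8.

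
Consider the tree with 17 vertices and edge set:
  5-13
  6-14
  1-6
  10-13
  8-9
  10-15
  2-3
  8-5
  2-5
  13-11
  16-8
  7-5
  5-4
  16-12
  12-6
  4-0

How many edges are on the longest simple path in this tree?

8

Starting from 14, a farthest node is 15 at distance 8.
One longest path: 14 - 6 - 12 - 16 - 8 - 5 - 13 - 10 - 15.
So the diameter is 8.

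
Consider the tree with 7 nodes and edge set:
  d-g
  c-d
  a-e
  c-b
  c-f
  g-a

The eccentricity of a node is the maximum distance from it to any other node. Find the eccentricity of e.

The node farthest from e is b (f also at distance 5), via e–a–g–d–c–b — 5 edges.

5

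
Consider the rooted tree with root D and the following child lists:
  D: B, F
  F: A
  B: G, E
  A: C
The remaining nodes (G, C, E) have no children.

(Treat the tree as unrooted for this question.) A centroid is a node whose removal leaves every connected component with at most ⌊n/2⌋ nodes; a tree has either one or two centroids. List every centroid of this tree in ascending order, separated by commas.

Removing D splits the tree into components of sizes 3, 3; the largest is 3 ≤ ⌊7/2⌋ = 3.
Every other node leaves some component of size > 3, so the centroid is unique.

D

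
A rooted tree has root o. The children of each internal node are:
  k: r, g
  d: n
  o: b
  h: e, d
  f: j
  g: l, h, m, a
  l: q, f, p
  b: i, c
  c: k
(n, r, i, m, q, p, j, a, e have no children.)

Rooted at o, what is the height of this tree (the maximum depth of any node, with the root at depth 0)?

A deepest node is n, reached by o–b–c–k–g–h–d–n.
That path has 7 edges, so the height is 7.

7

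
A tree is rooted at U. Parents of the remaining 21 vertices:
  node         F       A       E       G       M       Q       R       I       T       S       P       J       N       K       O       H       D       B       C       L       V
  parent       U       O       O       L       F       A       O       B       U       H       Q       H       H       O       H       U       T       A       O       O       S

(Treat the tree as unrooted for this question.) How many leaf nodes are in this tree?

12

Exactly 12 nodes have a single neighbour: C, D, E, G, I, J, K, M, N, P, R, V.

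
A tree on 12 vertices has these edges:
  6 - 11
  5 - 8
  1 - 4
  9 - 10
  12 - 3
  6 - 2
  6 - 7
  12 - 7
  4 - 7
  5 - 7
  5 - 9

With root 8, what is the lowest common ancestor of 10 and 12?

5

Ancestors of 10 (toward the root): 10, 9, 5, 8.
Ancestors of 12: 12, 7, 5, 8.
The deepest node appearing in both lists is 5.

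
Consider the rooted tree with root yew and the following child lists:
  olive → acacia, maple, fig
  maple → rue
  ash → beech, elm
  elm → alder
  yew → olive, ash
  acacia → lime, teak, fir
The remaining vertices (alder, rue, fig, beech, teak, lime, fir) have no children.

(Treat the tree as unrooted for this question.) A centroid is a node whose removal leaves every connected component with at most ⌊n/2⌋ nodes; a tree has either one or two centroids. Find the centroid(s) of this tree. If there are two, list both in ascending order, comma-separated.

olive

Removing olive splits the tree into components of sizes 5, 4, 2, 1; the largest is 5 ≤ ⌊13/2⌋ = 6.
Every other node leaves some component of size > 6, so the centroid is unique.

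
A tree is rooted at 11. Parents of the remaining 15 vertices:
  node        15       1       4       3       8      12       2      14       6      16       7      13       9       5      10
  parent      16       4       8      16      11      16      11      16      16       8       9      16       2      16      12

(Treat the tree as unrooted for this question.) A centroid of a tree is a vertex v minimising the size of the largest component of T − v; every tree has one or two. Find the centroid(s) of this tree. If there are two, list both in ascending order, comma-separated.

Delete 16: the remaining components have sizes 7, 2, 1, 1, 1, 1, 1, 1. Max 7 ≤ 8, so 16 is a centroid.
Every other node leaves some component of size > 8, so the centroid is unique.

16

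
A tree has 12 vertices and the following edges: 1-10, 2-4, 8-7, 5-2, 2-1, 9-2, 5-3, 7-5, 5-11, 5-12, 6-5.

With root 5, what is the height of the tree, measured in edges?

10 sits deepest: 5–2–1–10 — 3 edges from the root.

3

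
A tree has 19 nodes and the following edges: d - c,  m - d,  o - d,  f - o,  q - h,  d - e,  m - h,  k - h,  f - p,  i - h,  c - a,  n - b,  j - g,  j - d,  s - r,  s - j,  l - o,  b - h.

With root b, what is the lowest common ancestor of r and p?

r's ancestor chain is r, s, j, d, m, h, b and p's is p, f, o, d, m, h, b; they first meet at d.

d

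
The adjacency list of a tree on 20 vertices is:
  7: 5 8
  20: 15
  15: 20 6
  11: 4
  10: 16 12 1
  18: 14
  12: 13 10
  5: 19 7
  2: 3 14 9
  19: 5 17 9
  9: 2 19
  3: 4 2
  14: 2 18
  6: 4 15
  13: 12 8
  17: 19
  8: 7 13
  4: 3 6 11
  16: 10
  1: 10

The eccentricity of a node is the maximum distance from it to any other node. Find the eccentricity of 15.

Distances from 15 peak at 13, attained at 16 (1 also at distance 13).
15 – 6 – 4 – 3 – 2 – 9 – 19 – 5 – 7 – 8 – 13 – 12 – 10 – 16

13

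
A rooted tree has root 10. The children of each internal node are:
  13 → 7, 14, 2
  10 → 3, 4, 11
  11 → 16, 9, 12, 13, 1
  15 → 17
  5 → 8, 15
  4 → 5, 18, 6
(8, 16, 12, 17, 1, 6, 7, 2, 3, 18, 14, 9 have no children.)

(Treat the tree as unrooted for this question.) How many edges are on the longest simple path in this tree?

A longest path is 7 – 13 – 11 – 10 – 4 – 5 – 15 – 17, with 7 edges.

7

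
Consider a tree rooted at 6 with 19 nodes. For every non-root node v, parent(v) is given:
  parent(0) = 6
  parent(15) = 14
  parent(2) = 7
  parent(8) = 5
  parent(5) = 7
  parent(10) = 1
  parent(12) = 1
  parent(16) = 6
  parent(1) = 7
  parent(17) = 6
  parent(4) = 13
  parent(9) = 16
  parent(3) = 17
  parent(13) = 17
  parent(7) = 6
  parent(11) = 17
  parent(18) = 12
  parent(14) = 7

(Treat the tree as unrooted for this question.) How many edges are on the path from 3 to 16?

3

The path is 3–17–6–16, which has 3 edges.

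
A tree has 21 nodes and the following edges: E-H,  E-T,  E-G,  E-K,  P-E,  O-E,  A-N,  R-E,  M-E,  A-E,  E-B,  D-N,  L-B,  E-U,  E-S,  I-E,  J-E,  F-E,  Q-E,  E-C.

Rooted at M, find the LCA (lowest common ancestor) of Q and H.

E

Path Q→root: Q E M; path H→root: H E M.
First common node: E.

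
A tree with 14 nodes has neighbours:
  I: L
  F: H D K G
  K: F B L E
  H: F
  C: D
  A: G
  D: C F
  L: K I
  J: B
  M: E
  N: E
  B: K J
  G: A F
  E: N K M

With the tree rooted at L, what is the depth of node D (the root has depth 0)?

Climbing from D to the root: D → F → K → L. That's 3 steps.

3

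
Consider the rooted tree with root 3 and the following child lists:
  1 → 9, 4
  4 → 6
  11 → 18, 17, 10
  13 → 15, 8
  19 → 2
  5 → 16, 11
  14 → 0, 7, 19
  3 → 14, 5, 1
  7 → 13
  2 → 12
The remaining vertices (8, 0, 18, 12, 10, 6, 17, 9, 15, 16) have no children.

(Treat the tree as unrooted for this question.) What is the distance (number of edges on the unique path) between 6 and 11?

5

The path is 6 – 4 – 1 – 3 – 5 – 11, which has 5 edges.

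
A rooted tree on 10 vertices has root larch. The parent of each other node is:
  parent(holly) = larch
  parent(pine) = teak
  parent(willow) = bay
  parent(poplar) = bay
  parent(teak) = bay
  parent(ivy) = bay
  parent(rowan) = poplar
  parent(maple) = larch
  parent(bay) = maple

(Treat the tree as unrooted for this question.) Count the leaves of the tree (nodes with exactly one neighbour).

5

Degree-1 nodes: holly, ivy, pine, rowan, willow — 5 of them.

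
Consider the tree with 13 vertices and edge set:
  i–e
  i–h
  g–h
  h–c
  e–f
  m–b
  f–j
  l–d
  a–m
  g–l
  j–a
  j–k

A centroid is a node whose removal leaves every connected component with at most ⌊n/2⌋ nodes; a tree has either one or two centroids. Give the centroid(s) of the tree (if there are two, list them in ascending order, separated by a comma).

If e is removed the pieces have sizes 6, 6, all ≤ ⌊13/2⌋ = 6.
No neighbour of e does as well, so e is the unique centroid.

e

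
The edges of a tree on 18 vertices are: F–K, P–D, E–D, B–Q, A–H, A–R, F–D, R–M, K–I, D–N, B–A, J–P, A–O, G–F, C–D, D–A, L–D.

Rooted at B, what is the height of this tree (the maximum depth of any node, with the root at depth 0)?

I sits deepest: B → A → D → F → K → I — 5 edges from the root.

5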